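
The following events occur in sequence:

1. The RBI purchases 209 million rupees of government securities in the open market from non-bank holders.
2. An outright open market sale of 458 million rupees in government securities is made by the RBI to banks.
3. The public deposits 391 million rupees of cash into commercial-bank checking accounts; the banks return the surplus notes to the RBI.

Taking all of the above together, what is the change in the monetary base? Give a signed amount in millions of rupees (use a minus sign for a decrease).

RBI balance sheet:
  Assets:      Securities −249M
  Liabilities: Bank reserves +142M, Currency in circulation −391M
Commercial banking system:
  Assets:      Reserves at CB +142M, Securities +458M
  Liabilities: Checkable deposits +600M
Monetary base = currency + reserves: −391M + (+142M) = -249 million.

-249 million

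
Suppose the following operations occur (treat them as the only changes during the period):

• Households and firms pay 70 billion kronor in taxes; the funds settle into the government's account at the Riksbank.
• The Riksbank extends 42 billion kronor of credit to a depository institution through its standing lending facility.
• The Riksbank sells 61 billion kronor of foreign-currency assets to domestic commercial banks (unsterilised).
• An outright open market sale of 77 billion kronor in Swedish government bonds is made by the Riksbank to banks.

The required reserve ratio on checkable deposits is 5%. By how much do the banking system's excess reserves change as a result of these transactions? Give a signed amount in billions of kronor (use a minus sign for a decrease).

-162.5 billion

Government account inflow 70 billion kronor: reserves −70B, deposits −70B.
Discount-window loan 42 billion kronor: reserves +42B, deposits 0.
FX sale 61 billion kronor: reserves −61B, deposits 0.
OMO sale (to banks) 77 billion kronor: reserves −77B, deposits 0.
Totals: Δreserves = −166B, Δdeposits = −70B.
Δrequired reserves = 5% × −70B = −3.5B.
Δexcess reserves = Δreserves − Δrequired = −166B − (−3.5B) = -162.5 billion.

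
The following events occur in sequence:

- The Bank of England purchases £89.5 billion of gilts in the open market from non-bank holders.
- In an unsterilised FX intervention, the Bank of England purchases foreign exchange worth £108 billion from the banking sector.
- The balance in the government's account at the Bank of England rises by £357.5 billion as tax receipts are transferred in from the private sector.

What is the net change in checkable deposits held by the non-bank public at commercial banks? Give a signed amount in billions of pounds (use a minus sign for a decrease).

-£268 billion

Asset purchase (from non-banks) £89.5 billion: non-bank counterparties' bank balances rise → +£89.5B.
FX purchase £108 billion: the counterparty is a bank, so public deposits are unchanged → 0.
Government account inflow £357.5 billion: non-bank counterparties' bank balances fall → −£357.5B.
Net: 89.5 + 0 − 357.5 = -£268 billion.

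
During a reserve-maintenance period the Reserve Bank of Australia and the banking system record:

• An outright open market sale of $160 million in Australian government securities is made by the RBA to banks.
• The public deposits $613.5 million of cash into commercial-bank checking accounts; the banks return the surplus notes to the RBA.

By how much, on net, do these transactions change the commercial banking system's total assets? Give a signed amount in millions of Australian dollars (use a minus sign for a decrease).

RBA balance sheet:
  Assets:      Securities −$160M
  Liabilities: Bank reserves +$453.5M, Currency in circulation −$613.5M
Commercial banking system:
  Assets:      Reserves at CB +$453.5M, Securities +$160M
  Liabilities: Checkable deposits +$613.5M
Change in total bank assets = +$613.5 million.

+$613.5 million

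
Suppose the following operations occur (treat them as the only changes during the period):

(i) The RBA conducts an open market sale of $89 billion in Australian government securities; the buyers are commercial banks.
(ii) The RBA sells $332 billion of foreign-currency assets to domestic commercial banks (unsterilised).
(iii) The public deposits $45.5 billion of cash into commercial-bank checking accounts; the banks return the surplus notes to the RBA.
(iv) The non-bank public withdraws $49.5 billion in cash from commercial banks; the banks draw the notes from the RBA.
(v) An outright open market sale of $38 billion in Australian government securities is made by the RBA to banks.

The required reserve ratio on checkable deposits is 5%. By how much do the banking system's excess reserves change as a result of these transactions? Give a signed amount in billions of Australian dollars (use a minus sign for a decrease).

-$462.8 billion

OMO sale (to banks) $89 billion: reserves −$89B, deposits 0.
FX sale $332 billion: reserves −$332B, deposits 0.
Currency deposit $45.5 billion: reserves +$45.5B, deposits +$45.5B.
Currency withdrawal $49.5 billion: reserves −$49.5B, deposits −$49.5B.
OMO sale (to banks) $38 billion: reserves −$38B, deposits 0.
Totals: Δreserves = −$463B, Δdeposits = −$4B.
Δrequired reserves = 5% × −$4B = −$0.2B.
Δexcess reserves = Δreserves − Δrequired = −$463B − (−$0.2B) = -$462.8 billion.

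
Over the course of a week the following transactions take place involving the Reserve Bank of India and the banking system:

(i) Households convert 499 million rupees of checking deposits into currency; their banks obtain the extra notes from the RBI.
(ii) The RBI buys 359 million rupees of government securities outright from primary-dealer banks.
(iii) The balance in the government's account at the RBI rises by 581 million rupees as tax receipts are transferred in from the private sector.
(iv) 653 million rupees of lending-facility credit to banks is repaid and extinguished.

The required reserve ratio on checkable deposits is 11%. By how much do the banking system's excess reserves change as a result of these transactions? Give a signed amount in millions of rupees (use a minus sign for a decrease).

-1255.2 million

Currency withdrawal 499 million rupees: reserves −499M, deposits −499M.
OMO purchase (from banks) 359 million rupees: reserves +359M, deposits 0.
Government account inflow 581 million rupees: reserves −581M, deposits −581M.
Discount-window repayment 653 million rupees: reserves −653M, deposits 0.
Totals: Δreserves = −1374M, Δdeposits = −1080M.
Δrequired reserves = 11% × −1080M = −118.8M.
Δexcess reserves = Δreserves − Δrequired = −1374M − (−118.8M) = -1255.2 million.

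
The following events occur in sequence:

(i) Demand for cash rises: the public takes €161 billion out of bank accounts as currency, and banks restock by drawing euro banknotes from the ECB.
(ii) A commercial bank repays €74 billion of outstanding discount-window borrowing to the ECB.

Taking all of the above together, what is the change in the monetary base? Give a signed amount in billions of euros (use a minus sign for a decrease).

Currency withdrawal €161 billion: just a shift between currency and reserves — both are base money → 0.
Discount-window repayment €74 billion: ECB balance sheet contracts → −€74B.
Net: 0 − 74 = -€74 billion.

-€74 billion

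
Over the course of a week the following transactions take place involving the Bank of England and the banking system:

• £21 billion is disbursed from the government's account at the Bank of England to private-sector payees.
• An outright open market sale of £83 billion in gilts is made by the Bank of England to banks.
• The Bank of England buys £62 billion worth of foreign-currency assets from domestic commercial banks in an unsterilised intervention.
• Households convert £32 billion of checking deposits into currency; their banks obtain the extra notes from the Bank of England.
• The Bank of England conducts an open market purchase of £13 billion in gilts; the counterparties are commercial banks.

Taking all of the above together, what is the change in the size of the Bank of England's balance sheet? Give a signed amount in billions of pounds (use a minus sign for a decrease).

Bank of England balance sheet:
  Assets:      Securities −£70B, Foreign assets +£62B
  Liabilities: Bank reserves −£19B, Currency in circulation +£32B, Government deposits −£21B
Commercial banking system:
  Assets:      Reserves at CB −£19B, Securities +£70B, Foreign assets −£62B
  Liabilities: Checkable deposits −£11B
Change in total Bank of England assets = -£8 billion.

-£8 billion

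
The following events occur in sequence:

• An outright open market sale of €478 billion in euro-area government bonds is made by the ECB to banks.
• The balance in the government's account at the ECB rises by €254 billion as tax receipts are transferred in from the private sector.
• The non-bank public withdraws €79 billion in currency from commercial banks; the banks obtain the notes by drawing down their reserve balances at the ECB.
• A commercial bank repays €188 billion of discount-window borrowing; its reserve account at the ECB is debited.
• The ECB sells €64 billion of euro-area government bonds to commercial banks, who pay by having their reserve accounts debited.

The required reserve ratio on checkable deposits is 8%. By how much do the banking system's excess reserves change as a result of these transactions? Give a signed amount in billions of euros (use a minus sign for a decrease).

-€1036.36 billion

OMO sale (to banks) €478 billion: reserves −€478B, deposits 0.
Government account inflow €254 billion: reserves −€254B, deposits −€254B.
Currency withdrawal €79 billion: reserves −€79B, deposits −€79B.
Discount-window repayment €188 billion: reserves −€188B, deposits 0.
OMO sale (to banks) €64 billion: reserves −€64B, deposits 0.
Totals: Δreserves = −€1063B, Δdeposits = −€333B.
Δrequired reserves = 8% × −€333B = −€26.64B.
Δexcess reserves = Δreserves − Δrequired = −€1063B − (−€26.64B) = -€1036.36 billion.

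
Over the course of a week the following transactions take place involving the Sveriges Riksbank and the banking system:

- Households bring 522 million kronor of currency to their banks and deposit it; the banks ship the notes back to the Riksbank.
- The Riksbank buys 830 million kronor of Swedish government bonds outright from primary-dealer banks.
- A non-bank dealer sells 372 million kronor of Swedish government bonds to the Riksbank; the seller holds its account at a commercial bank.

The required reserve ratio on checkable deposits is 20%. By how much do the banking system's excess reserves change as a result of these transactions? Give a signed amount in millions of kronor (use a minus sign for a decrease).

Currency deposit 522 million kronor: reserves +522M, deposits +522M.
OMO purchase (from banks) 830 million kronor: reserves +830M, deposits 0.
Asset purchase (from non-banks) 372 million kronor: reserves +372M, deposits +372M.
Totals: Δreserves = +1724M, Δdeposits = +894M.
Δrequired reserves = 20% × +894M = +178.8M.
Δexcess reserves = Δreserves − Δrequired = +1724M − (+178.8M) = +1545.2 million.

+1545.2 million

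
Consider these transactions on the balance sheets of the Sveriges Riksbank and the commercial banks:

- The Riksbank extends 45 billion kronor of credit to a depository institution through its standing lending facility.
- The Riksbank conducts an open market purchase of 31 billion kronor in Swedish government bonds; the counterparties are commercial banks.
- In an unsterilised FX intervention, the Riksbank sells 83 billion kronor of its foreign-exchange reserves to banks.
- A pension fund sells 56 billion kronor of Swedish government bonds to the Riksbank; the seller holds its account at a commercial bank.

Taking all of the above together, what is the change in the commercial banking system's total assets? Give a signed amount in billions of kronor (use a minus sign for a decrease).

Riksbank balance sheet:
  Assets:      Securities +87B, Loans to banks +45B, Foreign assets −83B
  Liabilities: Bank reserves +49B
Commercial banking system:
  Assets:      Reserves at CB +49B, Securities −31B, Foreign assets +83B
  Liabilities: Checkable deposits +56B, Borrowings from CB +45B
Change in total bank assets = +101 billion.

+101 billion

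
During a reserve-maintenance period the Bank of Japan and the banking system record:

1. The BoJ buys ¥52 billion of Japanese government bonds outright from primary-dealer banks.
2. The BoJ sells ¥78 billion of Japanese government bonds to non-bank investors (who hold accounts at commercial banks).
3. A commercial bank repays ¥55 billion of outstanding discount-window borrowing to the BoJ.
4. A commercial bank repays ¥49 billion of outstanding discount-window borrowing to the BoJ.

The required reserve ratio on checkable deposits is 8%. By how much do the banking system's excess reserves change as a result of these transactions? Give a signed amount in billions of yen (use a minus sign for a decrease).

-¥123.76 billion

OMO purchase (from banks) ¥52 billion: reserves +¥52B, deposits 0.
Asset sale (to non-banks) ¥78 billion: reserves −¥78B, deposits −¥78B.
Discount-window repayment ¥55 billion: reserves −¥55B, deposits 0.
Discount-window repayment ¥49 billion: reserves −¥49B, deposits 0.
Totals: Δreserves = −¥130B, Δdeposits = −¥78B.
Δrequired reserves = 8% × −¥78B = −¥6.24B.
Δexcess reserves = Δreserves − Δrequired = −¥130B − (−¥6.24B) = -¥123.76 billion.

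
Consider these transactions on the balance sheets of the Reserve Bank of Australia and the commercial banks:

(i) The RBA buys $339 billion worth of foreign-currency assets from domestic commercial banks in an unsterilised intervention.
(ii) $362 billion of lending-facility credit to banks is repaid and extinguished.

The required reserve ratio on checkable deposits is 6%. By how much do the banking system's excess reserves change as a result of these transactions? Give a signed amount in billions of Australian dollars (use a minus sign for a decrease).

FX purchase $339 billion: reserves +$339B, deposits 0.
Discount-window repayment $362 billion: reserves −$362B, deposits 0.
Totals: Δreserves = −$23B, Δdeposits = 0.
Δrequired reserves = 6% × 0 = 0.
Δexcess reserves = Δreserves − Δrequired = −$23B − (0) = -$23 billion.

-$23 billion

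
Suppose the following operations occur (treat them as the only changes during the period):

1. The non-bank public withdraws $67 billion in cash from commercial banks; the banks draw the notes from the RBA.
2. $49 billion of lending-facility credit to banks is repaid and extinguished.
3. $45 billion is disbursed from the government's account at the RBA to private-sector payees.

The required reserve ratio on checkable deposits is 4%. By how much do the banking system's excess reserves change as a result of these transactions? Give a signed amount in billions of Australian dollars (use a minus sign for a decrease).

-$70.12 billion

Currency withdrawal $67 billion: reserves −$67B, deposits −$67B.
Discount-window repayment $49 billion: reserves −$49B, deposits 0.
Government spending $45 billion: reserves +$45B, deposits +$45B.
Totals: Δreserves = −$71B, Δdeposits = −$22B.
Δrequired reserves = 4% × −$22B = −$0.88B.
Δexcess reserves = Δreserves − Δrequired = −$71B − (−$0.88B) = -$70.12 billion.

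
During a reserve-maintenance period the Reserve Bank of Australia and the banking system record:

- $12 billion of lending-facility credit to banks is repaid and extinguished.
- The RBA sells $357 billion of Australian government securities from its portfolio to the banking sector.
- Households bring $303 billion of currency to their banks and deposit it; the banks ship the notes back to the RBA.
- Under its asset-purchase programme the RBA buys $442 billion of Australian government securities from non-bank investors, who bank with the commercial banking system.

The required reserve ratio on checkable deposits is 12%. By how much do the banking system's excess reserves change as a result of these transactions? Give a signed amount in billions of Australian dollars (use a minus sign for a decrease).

Discount-window repayment $12 billion: reserves −$12B, deposits 0.
OMO sale (to banks) $357 billion: reserves −$357B, deposits 0.
Currency deposit $303 billion: reserves +$303B, deposits +$303B.
Asset purchase (from non-banks) $442 billion: reserves +$442B, deposits +$442B.
Totals: Δreserves = +$376B, Δdeposits = +$745B.
Δrequired reserves = 12% × +$745B = +$89.4B.
Δexcess reserves = Δreserves − Δrequired = +$376B − (+$89.4B) = +$286.6 billion.

+$286.6 billion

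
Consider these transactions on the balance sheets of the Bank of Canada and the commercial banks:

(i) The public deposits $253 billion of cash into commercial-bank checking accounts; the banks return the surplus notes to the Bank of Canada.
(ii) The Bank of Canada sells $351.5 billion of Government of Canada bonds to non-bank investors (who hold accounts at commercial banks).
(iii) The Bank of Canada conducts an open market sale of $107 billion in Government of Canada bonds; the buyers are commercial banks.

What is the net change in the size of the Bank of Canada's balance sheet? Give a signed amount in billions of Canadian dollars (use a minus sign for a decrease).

-$458.5 billion

Bank of Canada balance sheet:
  Assets:      Securities −$458.5B
  Liabilities: Bank reserves −$205.5B, Currency in circulation −$253B
Commercial banking system:
  Assets:      Reserves at CB −$205.5B, Securities +$107B
  Liabilities: Checkable deposits −$98.5B
Change in total Bank of Canada assets = -$458.5 billion.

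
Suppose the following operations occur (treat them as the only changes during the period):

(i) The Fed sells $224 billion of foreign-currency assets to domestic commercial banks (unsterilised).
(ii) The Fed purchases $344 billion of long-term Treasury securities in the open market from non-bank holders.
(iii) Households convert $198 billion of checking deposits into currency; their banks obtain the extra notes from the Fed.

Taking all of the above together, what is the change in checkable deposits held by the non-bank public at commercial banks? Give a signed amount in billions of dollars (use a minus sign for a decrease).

FX sale $224 billion: the counterparty is a bank, so public deposits are unchanged → 0.
Asset purchase (from non-banks) $344 billion: non-bank counterparties' bank balances rise → +$344B.
Currency withdrawal $198 billion: non-bank counterparties' bank balances fall → −$198B.
Net: 0 + 344 − 198 = +$146 billion.

+$146 billion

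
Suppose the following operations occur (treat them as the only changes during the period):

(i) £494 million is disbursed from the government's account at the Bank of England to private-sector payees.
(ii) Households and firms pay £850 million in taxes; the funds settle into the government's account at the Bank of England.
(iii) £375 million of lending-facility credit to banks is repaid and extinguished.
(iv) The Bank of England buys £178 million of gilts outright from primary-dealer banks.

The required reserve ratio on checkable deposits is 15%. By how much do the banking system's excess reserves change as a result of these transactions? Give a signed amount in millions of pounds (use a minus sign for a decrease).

Government spending £494 million: reserves +£494M, deposits +£494M.
Government account inflow £850 million: reserves −£850M, deposits −£850M.
Discount-window repayment £375 million: reserves −£375M, deposits 0.
OMO purchase (from banks) £178 million: reserves +£178M, deposits 0.
Totals: Δreserves = −£553M, Δdeposits = −£356M.
Δrequired reserves = 15% × −£356M = −£53.4M.
Δexcess reserves = Δreserves − Δrequired = −£553M − (−£53.4M) = -£499.6 million.

-£499.6 million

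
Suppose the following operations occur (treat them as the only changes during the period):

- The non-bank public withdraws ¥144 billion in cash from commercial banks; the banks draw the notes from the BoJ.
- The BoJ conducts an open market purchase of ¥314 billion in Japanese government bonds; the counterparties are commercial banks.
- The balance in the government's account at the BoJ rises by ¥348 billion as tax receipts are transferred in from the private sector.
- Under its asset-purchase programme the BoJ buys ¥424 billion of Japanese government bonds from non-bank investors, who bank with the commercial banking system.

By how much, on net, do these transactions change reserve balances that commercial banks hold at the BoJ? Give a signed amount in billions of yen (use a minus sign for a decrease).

BoJ balance sheet:
  Assets:      Securities +¥738B
  Liabilities: Bank reserves +¥246B, Currency in circulation +¥144B, Government deposits +¥348B
So the change in reserve balances that commercial banks hold at the BoJ is +¥246 billion.

+¥246 billion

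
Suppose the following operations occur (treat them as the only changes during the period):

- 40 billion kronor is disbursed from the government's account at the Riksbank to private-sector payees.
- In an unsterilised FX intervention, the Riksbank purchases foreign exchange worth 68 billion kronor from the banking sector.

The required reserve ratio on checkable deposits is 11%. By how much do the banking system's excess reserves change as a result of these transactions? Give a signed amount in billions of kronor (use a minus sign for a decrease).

+103.6 billion

Government spending 40 billion kronor: reserves +40B, deposits +40B.
FX purchase 68 billion kronor: reserves +68B, deposits 0.
Totals: Δreserves = +108B, Δdeposits = +40B.
Δrequired reserves = 11% × +40B = +4.4B.
Δexcess reserves = Δreserves − Δrequired = +108B − (+4.4B) = +103.6 billion.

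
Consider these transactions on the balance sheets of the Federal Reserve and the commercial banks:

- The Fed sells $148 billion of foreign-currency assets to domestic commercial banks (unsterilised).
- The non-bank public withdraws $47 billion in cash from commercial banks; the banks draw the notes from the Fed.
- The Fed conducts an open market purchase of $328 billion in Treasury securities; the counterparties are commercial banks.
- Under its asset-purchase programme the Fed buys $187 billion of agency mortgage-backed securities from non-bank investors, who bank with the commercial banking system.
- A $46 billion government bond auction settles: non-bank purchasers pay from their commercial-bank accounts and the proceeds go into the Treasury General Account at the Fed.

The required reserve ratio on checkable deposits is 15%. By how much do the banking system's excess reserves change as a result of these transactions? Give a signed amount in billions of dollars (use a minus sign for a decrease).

FX sale $148 billion: reserves −$148B, deposits 0.
Currency withdrawal $47 billion: reserves −$47B, deposits −$47B.
OMO purchase (from banks) $328 billion: reserves +$328B, deposits 0.
Asset purchase (from non-banks) $187 billion: reserves +$187B, deposits +$187B.
Government account inflow $46 billion: reserves −$46B, deposits −$46B.
Totals: Δreserves = +$274B, Δdeposits = +$94B.
Δrequired reserves = 15% × +$94B = +$14.1B.
Δexcess reserves = Δreserves − Δrequired = +$274B − (+$14.1B) = +$259.9 billion.

+$259.9 billion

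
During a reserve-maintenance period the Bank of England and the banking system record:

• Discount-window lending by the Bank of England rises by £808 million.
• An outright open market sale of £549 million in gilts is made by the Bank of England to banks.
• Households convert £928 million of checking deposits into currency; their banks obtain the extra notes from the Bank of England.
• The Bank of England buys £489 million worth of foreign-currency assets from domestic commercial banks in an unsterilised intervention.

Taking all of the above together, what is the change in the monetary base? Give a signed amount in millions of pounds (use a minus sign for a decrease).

Bank of England balance sheet:
  Assets:      Securities −£549M, Loans to banks +£808M, Foreign assets +£489M
  Liabilities: Bank reserves −£180M, Currency in circulation +£928M
Monetary base = currency + reserves: +£928M + (−£180M) = +£748 million.

+£748 million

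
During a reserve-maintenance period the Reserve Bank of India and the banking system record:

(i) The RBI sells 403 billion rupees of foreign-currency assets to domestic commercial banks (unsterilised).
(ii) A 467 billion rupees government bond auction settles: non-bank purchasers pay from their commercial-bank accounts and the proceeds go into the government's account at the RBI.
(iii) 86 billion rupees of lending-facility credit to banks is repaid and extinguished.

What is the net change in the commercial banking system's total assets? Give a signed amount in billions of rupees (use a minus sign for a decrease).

-553 billion

RBI balance sheet:
  Assets:      Loans to banks −86B, Foreign assets −403B
  Liabilities: Bank reserves −956B, Government deposits +467B
Commercial banking system:
  Assets:      Reserves at CB −956B, Foreign assets +403B
  Liabilities: Checkable deposits −467B, Borrowings from CB −86B
Change in total bank assets = -553 billion.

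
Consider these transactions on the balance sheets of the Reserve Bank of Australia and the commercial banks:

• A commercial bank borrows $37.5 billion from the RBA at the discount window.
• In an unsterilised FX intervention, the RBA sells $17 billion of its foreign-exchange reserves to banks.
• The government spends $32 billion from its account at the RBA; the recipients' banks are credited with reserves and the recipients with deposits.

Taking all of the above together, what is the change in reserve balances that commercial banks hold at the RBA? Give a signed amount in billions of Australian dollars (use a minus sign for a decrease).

Discount-window loan $37.5 billion: the loan is credited to the bank's reserve account → +$37.5B.
FX sale $17 billion: the buying banks pay out of their reserve balances → −$17B.
Government spending $32 billion: government payments flow into bank reserve accounts → +$32B.
Net: 37.5 − 17 + 32 = +$52.5 billion.

+$52.5 billion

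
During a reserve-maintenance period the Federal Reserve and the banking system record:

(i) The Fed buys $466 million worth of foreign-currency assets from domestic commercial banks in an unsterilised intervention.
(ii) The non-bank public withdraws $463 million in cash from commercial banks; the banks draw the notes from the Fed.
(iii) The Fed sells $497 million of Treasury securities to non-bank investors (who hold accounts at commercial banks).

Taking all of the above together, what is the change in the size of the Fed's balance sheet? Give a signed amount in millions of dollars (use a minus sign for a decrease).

Fed balance sheet:
  Assets:      Securities −$497M, Foreign assets +$466M
  Liabilities: Bank reserves −$494M, Currency in circulation +$463M
Commercial banking system:
  Assets:      Reserves at CB −$494M, Foreign assets −$466M
  Liabilities: Checkable deposits −$960M
Change in total Fed assets = -$31 million.

-$31 million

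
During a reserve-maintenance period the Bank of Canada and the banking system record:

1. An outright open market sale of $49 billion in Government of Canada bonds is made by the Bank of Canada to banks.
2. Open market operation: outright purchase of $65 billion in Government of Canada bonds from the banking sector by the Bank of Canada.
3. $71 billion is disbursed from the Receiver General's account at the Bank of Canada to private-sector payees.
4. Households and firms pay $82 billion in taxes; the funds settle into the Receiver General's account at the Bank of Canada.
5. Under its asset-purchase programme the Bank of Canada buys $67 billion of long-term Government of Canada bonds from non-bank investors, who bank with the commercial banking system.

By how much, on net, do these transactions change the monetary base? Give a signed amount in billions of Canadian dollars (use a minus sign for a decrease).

Bank of Canada balance sheet:
  Assets:      Securities +$83B
  Liabilities: Bank reserves +$72B, Government deposits +$11B
Commercial banking system:
  Assets:      Reserves at CB +$72B, Securities −$16B
  Liabilities: Checkable deposits +$56B
Monetary base = currency + reserves: 0 + (+$72B) = +$72 billion.

+$72 billion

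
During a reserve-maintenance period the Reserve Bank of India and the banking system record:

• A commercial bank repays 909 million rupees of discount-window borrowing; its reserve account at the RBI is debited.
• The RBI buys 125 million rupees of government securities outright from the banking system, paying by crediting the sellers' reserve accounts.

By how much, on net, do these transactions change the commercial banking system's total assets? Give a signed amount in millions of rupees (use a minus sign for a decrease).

Discount-window repayment 909 million rupees: bank balance sheets shrink → −909M.
OMO purchase (from banks) 125 million rupees: just an asset swap on bank balance sheets → 0.
Net: −909 + 0 = -909 million.

-909 million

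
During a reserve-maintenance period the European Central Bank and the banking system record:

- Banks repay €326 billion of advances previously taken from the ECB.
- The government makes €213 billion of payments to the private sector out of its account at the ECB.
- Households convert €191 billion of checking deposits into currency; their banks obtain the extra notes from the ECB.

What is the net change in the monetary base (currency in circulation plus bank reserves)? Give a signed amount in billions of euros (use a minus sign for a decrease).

Discount-window repayment €326 billion: ECB balance sheet contracts → −€326B.
Government spending €213 billion: a non-base liability converts back to reserves → +€213B.
Currency withdrawal €191 billion: just a shift between currency and reserves — both are base money → 0.
Net: −326 + 213 + 0 = -€113 billion.

-€113 billion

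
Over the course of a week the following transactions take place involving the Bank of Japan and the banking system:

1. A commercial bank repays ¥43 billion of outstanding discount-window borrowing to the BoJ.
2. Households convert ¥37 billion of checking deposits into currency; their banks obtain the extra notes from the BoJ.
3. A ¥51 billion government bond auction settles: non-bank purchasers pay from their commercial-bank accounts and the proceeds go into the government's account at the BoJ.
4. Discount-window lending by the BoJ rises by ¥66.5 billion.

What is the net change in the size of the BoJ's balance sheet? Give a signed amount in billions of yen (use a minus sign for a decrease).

BoJ balance sheet:
  Assets:      Loans to banks +¥23.5B
  Liabilities: Bank reserves −¥64.5B, Currency in circulation +¥37B, Government deposits +¥51B
Change in total BoJ assets = +¥23.5 billion.

+¥23.5 billion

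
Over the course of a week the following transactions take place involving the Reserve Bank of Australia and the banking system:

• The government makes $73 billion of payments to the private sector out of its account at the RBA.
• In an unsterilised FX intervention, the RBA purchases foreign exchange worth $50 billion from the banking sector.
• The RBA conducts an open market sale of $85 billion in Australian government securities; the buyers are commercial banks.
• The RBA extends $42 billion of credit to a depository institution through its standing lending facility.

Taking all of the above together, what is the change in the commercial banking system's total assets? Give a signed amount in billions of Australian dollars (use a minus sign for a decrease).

Government spending $73 billion: bank balance sheets expand → +$73B.
FX purchase $50 billion: just an asset swap on bank balance sheets → 0.
OMO sale (to banks) $85 billion: just an asset swap on bank balance sheets → 0.
Discount-window loan $42 billion: bank balance sheets expand → +$42B.
Net: 73 + 0 + 0 + 42 = +$115 billion.

+$115 billion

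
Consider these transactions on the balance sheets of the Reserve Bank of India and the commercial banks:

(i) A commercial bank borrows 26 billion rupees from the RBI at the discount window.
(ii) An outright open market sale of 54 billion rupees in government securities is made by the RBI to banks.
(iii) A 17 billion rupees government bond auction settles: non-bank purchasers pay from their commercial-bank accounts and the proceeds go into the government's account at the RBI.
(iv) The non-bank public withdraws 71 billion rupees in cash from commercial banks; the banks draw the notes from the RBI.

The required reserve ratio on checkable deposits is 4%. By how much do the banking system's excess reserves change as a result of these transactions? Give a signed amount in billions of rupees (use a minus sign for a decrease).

Discount-window loan 26 billion rupees: reserves +26B, deposits 0.
OMO sale (to banks) 54 billion rupees: reserves −54B, deposits 0.
Government account inflow 17 billion rupees: reserves −17B, deposits −17B.
Currency withdrawal 71 billion rupees: reserves −71B, deposits −71B.
Totals: Δreserves = −116B, Δdeposits = −88B.
Δrequired reserves = 4% × −88B = −3.52B.
Δexcess reserves = Δreserves − Δrequired = −116B − (−3.52B) = -112.48 billion.

-112.48 billion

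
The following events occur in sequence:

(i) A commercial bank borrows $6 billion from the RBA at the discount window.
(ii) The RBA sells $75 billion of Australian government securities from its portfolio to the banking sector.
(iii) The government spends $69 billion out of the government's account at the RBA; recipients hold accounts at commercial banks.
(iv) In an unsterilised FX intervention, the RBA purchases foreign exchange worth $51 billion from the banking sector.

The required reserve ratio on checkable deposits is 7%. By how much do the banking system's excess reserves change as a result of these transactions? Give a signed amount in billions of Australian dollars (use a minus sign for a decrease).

+$46.17 billion

Discount-window loan $6 billion: reserves +$6B, deposits 0.
OMO sale (to banks) $75 billion: reserves −$75B, deposits 0.
Government spending $69 billion: reserves +$69B, deposits +$69B.
FX purchase $51 billion: reserves +$51B, deposits 0.
Totals: Δreserves = +$51B, Δdeposits = +$69B.
Δrequired reserves = 7% × +$69B = +$4.83B.
Δexcess reserves = Δreserves − Δrequired = +$51B − (+$4.83B) = +$46.17 billion.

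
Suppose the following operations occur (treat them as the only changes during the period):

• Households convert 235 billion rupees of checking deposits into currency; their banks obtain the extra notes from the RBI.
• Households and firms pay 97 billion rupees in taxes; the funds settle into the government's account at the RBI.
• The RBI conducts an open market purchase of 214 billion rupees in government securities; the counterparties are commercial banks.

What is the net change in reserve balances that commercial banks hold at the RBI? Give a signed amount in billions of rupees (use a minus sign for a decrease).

RBI balance sheet:
  Assets:      Securities +214B
  Liabilities: Bank reserves −118B, Currency in circulation +235B, Government deposits +97B
Commercial banking system:
  Assets:      Reserves at CB −118B, Securities −214B
  Liabilities: Checkable deposits −332B
So the change in reserve balances that commercial banks hold at the RBI is -118 billion.

-118 billion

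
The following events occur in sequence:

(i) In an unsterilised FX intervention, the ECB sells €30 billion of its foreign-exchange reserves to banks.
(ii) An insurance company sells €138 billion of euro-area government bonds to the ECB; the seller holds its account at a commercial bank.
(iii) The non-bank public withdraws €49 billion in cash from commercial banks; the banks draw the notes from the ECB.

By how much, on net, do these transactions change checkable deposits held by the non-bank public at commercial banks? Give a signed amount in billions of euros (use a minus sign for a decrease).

FX sale €30 billion: the counterparty is a bank, so public deposits are unchanged → 0.
Asset purchase (from non-banks) €138 billion: non-bank counterparties' bank balances rise → +€138B.
Currency withdrawal €49 billion: non-bank counterparties' bank balances fall → −€49B.
Net: 0 + 138 − 49 = +€89 billion.

+€89 billion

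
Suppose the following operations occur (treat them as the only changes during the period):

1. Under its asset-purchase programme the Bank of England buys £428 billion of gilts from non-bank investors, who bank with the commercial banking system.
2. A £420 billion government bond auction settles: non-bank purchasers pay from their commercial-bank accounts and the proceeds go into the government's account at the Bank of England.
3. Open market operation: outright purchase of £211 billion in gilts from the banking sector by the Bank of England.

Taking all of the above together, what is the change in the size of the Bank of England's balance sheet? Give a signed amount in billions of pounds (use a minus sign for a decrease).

+£639 billion

Asset purchase (from non-banks) £428 billion: a Bank of England asset is acquired → +£428B.
Government account inflow £420 billion: only the composition of liabilities changes → 0.
OMO purchase (from banks) £211 billion: a Bank of England asset is acquired → +£211B.
Net: 428 + 0 + 211 = +£639 billion.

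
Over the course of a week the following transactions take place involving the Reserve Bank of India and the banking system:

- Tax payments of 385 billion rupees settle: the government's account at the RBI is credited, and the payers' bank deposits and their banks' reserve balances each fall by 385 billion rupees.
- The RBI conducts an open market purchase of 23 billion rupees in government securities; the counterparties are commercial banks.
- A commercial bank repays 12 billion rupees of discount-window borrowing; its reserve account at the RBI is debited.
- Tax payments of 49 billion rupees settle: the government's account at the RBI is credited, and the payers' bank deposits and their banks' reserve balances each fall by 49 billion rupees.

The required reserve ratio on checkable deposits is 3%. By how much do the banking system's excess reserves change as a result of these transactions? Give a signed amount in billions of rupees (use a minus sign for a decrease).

Government account inflow 385 billion rupees: reserves −385B, deposits −385B.
OMO purchase (from banks) 23 billion rupees: reserves +23B, deposits 0.
Discount-window repayment 12 billion rupees: reserves −12B, deposits 0.
Government account inflow 49 billion rupees: reserves −49B, deposits −49B.
Totals: Δreserves = −423B, Δdeposits = −434B.
Δrequired reserves = 3% × −434B = −13.02B.
Δexcess reserves = Δreserves − Δrequired = −423B − (−13.02B) = -409.98 billion.

-409.98 billion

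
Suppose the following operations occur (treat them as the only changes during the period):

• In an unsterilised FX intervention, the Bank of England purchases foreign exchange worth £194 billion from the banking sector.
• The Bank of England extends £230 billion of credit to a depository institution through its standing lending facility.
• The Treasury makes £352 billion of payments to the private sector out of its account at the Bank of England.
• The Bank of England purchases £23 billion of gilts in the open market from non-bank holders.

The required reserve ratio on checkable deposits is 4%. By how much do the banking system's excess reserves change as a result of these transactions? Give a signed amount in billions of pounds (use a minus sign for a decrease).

+£784 billion

FX purchase £194 billion: reserves +£194B, deposits 0.
Discount-window loan £230 billion: reserves +£230B, deposits 0.
Government spending £352 billion: reserves +£352B, deposits +£352B.
Asset purchase (from non-banks) £23 billion: reserves +£23B, deposits +£23B.
Totals: Δreserves = +£799B, Δdeposits = +£375B.
Δrequired reserves = 4% × +£375B = +£15B.
Δexcess reserves = Δreserves − Δrequired = +£799B − (+£15B) = +£784 billion.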